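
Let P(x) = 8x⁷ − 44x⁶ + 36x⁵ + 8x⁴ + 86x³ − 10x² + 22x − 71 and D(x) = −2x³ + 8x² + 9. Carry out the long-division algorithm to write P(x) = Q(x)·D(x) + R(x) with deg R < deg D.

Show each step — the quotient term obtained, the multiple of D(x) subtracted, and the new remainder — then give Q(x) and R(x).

Q(x) = −4x⁴ + 6x³ + 6x² + 2x − 8; R(x) = 4x + 1

Step 1: lead(8x⁷ − 44x⁶ + 36x⁵ + 8x⁴ + 86x³ − 10x² + 22x − 71) ÷ lead(D) = 8x⁷ ÷ −2x³ = −4x⁴. Subtract (−4x⁴)·D = 8x⁷ − 32x⁶ − 36x⁴. Remainder: −12x⁶ + 36x⁵ + 44x⁴ + 86x³ − 10x² + 22x − 71.
Step 2: lead(−12x⁶ + 36x⁵ + 44x⁴ + 86x³ − 10x² + 22x − 71) ÷ lead(D) = −12x⁶ ÷ −2x³ = 6x³. Subtract (6x³)·D = −12x⁶ + 48x⁵ + 54x³. Remainder: −12x⁵ + 44x⁴ + 32x³ − 10x² + 22x − 71.
Step 3: lead(−12x⁵ + 44x⁴ + 32x³ − 10x² + 22x − 71) ÷ lead(D) = −12x⁵ ÷ −2x³ = 6x². Subtract (6x²)·D = −12x⁵ + 48x⁴ + 54x². Remainder: −4x⁴ + 32x³ − 64x² + 22x − 71.
Step 4: lead(−4x⁴ + 32x³ − 64x² + 22x − 71) ÷ lead(D) = −4x⁴ ÷ −2x³ = 2x. Subtract (2x)·D = −4x⁴ + 16x³ + 18x. Remainder: 16x³ − 64x² + 4x − 71.
Step 5: lead(16x³ − 64x² + 4x − 71) ÷ lead(D) = 16x³ ÷ −2x³ = −8. Subtract (−8)·D = 16x³ − 64x² − 72. Remainder: 4x + 1.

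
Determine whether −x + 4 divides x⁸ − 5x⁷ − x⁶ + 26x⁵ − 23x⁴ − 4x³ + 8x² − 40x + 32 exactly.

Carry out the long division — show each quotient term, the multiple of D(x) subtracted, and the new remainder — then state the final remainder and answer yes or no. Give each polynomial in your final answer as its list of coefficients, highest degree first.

R = [0], so D(x) is a factor of P(x). yes

Step 1: lead(x⁸ − 5x⁷ − x⁶ + 26x⁵ − 23x⁴ − 4x³ + 8x² − 40x + 32) ÷ lead(D) = x⁸ ÷ −x = −x⁷. Subtract (−x⁷)·D = x⁸ − 4x⁷. Remainder: −x⁷ − x⁶ + 26x⁵ − 23x⁴ − 4x³ + 8x² − 40x + 32.
Step 2: lead(−x⁷ − x⁶ + 26x⁵ − 23x⁴ − 4x³ + 8x² − 40x + 32) ÷ lead(D) = −x⁷ ÷ −x = x⁶. Subtract (x⁶)·D = −x⁷ + 4x⁶. Remainder: −5x⁶ + 26x⁵ − 23x⁴ − 4x³ + 8x² − 40x + 32.
Step 3: lead(−5x⁶ + 26x⁵ − 23x⁴ − 4x³ + 8x² − 40x + 32) ÷ lead(D) = −5x⁶ ÷ −x = 5x⁵. Subtract (5x⁵)·D = −5x⁶ + 20x⁵. Remainder: 6x⁵ − 23x⁴ − 4x³ + 8x² − 40x + 32.
Step 4: lead(6x⁵ − 23x⁴ − 4x³ + 8x² − 40x + 32) ÷ lead(D) = 6x⁵ ÷ −x = −6x⁴. Subtract (−6x⁴)·D = 6x⁵ − 24x⁴. Remainder: x⁴ − 4x³ + 8x² − 40x + 32.
Step 5: lead(x⁴ − 4x³ + 8x² − 40x + 32) ÷ lead(D) = x⁴ ÷ −x = −x³. Subtract (−x³)·D = x⁴ − 4x³. Remainder: 8x² − 40x + 32.
Step 6: lead(8x² − 40x + 32) ÷ lead(D) = 8x² ÷ −x = −8x. Subtract (−8x)·D = 8x² − 32x. Remainder: −8x + 32.
Step 7: lead(−8x + 32) ÷ lead(D) = −8x ÷ −x = 8. Subtract (8)·D = −8x + 32. Remainder: 0.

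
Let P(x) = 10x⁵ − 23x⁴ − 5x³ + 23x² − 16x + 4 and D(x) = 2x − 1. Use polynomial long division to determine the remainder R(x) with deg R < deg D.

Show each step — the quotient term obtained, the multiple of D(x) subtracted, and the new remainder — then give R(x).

R(x) = 0

Step 1: lead(10x⁵ − 23x⁴ − 5x³ + 23x² − 16x + 4) ÷ lead(D) = 10x⁵ ÷ 2x = 5x⁴. Subtract (5x⁴)·D = 10x⁵ − 5x⁴. Remainder: −18x⁴ − 5x³ + 23x² − 16x + 4.
Step 2: lead(−18x⁴ − 5x³ + 23x² − 16x + 4) ÷ lead(D) = −18x⁴ ÷ 2x = −9x³. Subtract (−9x³)·D = −18x⁴ + 9x³. Remainder: −14x³ + 23x² − 16x + 4.
Step 3: lead(−14x³ + 23x² − 16x + 4) ÷ lead(D) = −14x³ ÷ 2x = −7x². Subtract (−7x²)·D = −14x³ + 7x². Remainder: 16x² − 16x + 4.
Step 4: lead(16x² − 16x + 4) ÷ lead(D) = 16x² ÷ 2x = 8x. Subtract (8x)·D = 16x² − 8x. Remainder: −8x + 4.
Step 5: lead(−8x + 4) ÷ lead(D) = −8x ÷ 2x = −4. Subtract (−4)·D = −8x + 4. Remainder: 0.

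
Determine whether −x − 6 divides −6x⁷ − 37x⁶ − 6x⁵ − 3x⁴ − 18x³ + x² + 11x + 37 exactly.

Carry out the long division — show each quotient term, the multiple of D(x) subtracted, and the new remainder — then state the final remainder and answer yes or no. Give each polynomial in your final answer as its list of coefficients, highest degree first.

R = [7], so D(x) is not a factor of P(x). no

Step 1: lead(−6x⁷ − 37x⁶ − 6x⁵ − 3x⁴ − 18x³ + x² + 11x + 37) ÷ lead(D) = −6x⁷ ÷ −x = 6x⁶. Subtract (6x⁶)·D = −6x⁷ − 36x⁶. Remainder: −x⁶ − 6x⁵ − 3x⁴ − 18x³ + x² + 11x + 37.
Step 2: lead(−x⁶ − 6x⁵ − 3x⁴ − 18x³ + x² + 11x + 37) ÷ lead(D) = −x⁶ ÷ −x = x⁵. Subtract (x⁵)·D = −x⁶ − 6x⁵. Remainder: −3x⁴ − 18x³ + x² + 11x + 37.
Step 3: lead(−3x⁴ − 18x³ + x² + 11x + 37) ÷ lead(D) = −3x⁴ ÷ −x = 3x³. Subtract (3x³)·D = −3x⁴ − 18x³. Remainder: x² + 11x + 37.
Step 4: lead(x² + 11x + 37) ÷ lead(D) = x² ÷ −x = −x. Subtract (−x)·D = x² + 6x. Remainder: 5x + 37.
Step 5: lead(5x + 37) ÷ lead(D) = 5x ÷ −x = −5. Subtract (−5)·D = 5x + 30. Remainder: 7.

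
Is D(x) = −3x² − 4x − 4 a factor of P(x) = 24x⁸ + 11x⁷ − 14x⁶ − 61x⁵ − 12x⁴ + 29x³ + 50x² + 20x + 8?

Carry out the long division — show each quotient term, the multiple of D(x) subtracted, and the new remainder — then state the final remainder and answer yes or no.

Step 1: lead(24x⁸ + 11x⁷ − 14x⁶ − 61x⁵ − 12x⁴ + 29x³ + 50x² + 20x + 8) ÷ lead(D) = 24x⁸ ÷ −3x² = −8x⁶. Subtract (−8x⁶)·D = 24x⁸ + 32x⁷ + 32x⁶. Remainder: −21x⁷ − 46x⁶ − 61x⁵ − 12x⁴ + 29x³ + 50x² + 20x + 8.
Step 2: lead(−21x⁷ − 46x⁶ − 61x⁵ − 12x⁴ + 29x³ + 50x² + 20x + 8) ÷ lead(D) = −21x⁷ ÷ −3x² = 7x⁵. Subtract (7x⁵)·D = −21x⁷ − 28x⁶ − 28x⁵. Remainder: −18x⁶ − 33x⁵ − 12x⁴ + 29x³ + 50x² + 20x + 8.
Step 3: lead(−18x⁶ − 33x⁵ − 12x⁴ + 29x³ + 50x² + 20x + 8) ÷ lead(D) = −18x⁶ ÷ −3x² = 6x⁴. Subtract (6x⁴)·D = −18x⁶ − 24x⁵ − 24x⁴. Remainder: −9x⁵ + 12x⁴ + 29x³ + 50x² + 20x + 8.
Step 4: lead(−9x⁵ + 12x⁴ + 29x³ + 50x² + 20x + 8) ÷ lead(D) = −9x⁵ ÷ −3x² = 3x³. Subtract (3x³)·D = −9x⁵ − 12x⁴ − 12x³. Remainder: 24x⁴ + 41x³ + 50x² + 20x + 8.
Step 5: lead(24x⁴ + 41x³ + 50x² + 20x + 8) ÷ lead(D) = 24x⁴ ÷ −3x² = −8x². Subtract (−8x²)·D = 24x⁴ + 32x³ + 32x². Remainder: 9x³ + 18x² + 20x + 8.
Step 6: lead(9x³ + 18x² + 20x + 8) ÷ lead(D) = 9x³ ÷ −3x² = −3x. Subtract (−3x)·D = 9x³ + 12x² + 12x. Remainder: 6x² + 8x + 8.
Step 7: lead(6x² + 8x + 8) ÷ lead(D) = 6x² ÷ −3x² = −2. Subtract (−2)·D = 6x² + 8x + 8. Remainder: 0.

R(x) = 0, so D(x) is a factor of P(x). yes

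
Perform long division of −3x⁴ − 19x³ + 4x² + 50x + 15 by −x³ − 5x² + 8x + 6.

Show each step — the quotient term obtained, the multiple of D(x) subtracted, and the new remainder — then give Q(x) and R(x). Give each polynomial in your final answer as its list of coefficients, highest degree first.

Step 1: lead(−3x⁴ − 19x³ + 4x² + 50x + 15) ÷ lead(D) = −3x⁴ ÷ −x³ = 3x. Subtract (3x)·D = −3x⁴ − 15x³ + 24x² + 18x. Remainder: −4x³ − 20x² + 32x + 15.
Step 2: lead(−4x³ − 20x² + 32x + 15) ÷ lead(D) = −4x³ ÷ −x³ = 4. Subtract (4)·D = −4x³ − 20x² + 32x + 24. Remainder: −9.

Q = [3, 4]; R = [-9]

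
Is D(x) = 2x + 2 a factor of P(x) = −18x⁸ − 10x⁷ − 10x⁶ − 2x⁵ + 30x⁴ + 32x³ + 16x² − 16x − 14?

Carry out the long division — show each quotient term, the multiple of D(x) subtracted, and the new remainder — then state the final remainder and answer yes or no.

R(x) = 0, so D(x) is a factor of P(x). yes

Step 1: lead(−18x⁸ − 10x⁷ − 10x⁶ − 2x⁵ + 30x⁴ + 32x³ + 16x² − 16x − 14) ÷ lead(D) = −18x⁸ ÷ 2x = −9x⁷. Subtract (−9x⁷)·D = −18x⁸ − 18x⁷. Remainder: 8x⁷ − 10x⁶ − 2x⁵ + 30x⁴ + 32x³ + 16x² − 16x − 14.
Step 2: lead(8x⁷ − 10x⁶ − 2x⁵ + 30x⁴ + 32x³ + 16x² − 16x − 14) ÷ lead(D) = 8x⁷ ÷ 2x = 4x⁶. Subtract (4x⁶)·D = 8x⁷ + 8x⁶. Remainder: −18x⁶ − 2x⁵ + 30x⁴ + 32x³ + 16x² − 16x − 14.
Step 3: lead(−18x⁶ − 2x⁵ + 30x⁴ + 32x³ + 16x² − 16x − 14) ÷ lead(D) = −18x⁶ ÷ 2x = −9x⁵. Subtract (−9x⁵)·D = −18x⁶ − 18x⁵. Remainder: 16x⁵ + 30x⁴ + 32x³ + 16x² − 16x − 14.
Step 4: lead(16x⁵ + 30x⁴ + 32x³ + 16x² − 16x − 14) ÷ lead(D) = 16x⁵ ÷ 2x = 8x⁴. Subtract (8x⁴)·D = 16x⁵ + 16x⁴. Remainder: 14x⁴ + 32x³ + 16x² − 16x − 14.
Step 5: lead(14x⁴ + 32x³ + 16x² − 16x − 14) ÷ lead(D) = 14x⁴ ÷ 2x = 7x³. Subtract (7x³)·D = 14x⁴ + 14x³. Remainder: 18x³ + 16x² − 16x − 14.
Step 6: lead(18x³ + 16x² − 16x − 14) ÷ lead(D) = 18x³ ÷ 2x = 9x². Subtract (9x²)·D = 18x³ + 18x². Remainder: −2x² − 16x − 14.
Step 7: lead(−2x² − 16x − 14) ÷ lead(D) = −2x² ÷ 2x = −x. Subtract (−x)·D = −2x² − 2x. Remainder: −14x − 14.
Step 8: lead(−14x − 14) ÷ lead(D) = −14x ÷ 2x = −7. Subtract (−7)·D = −14x − 14. Remainder: 0.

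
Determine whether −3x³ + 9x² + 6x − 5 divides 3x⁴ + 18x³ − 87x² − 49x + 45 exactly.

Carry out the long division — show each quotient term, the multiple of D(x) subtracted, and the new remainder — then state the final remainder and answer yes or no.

R(x) = 0, so D(x) is a factor of P(x). yes

Step 1: lead(3x⁴ + 18x³ − 87x² − 49x + 45) ÷ lead(D) = 3x⁴ ÷ −3x³ = −x. Subtract (−x)·D = 3x⁴ − 9x³ − 6x² + 5x. Remainder: 27x³ − 81x² − 54x + 45.
Step 2: lead(27x³ − 81x² − 54x + 45) ÷ lead(D) = 27x³ ÷ −3x³ = −9. Subtract (−9)·D = 27x³ − 81x² − 54x + 45. Remainder: 0.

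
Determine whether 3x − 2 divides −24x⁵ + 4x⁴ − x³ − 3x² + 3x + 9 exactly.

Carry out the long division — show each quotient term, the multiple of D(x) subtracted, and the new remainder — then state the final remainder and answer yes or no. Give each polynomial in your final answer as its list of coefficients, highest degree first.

R = [7], so D(x) is not a factor of P(x). no

Step 1: lead(−24x⁵ + 4x⁴ − x³ − 3x² + 3x + 9) ÷ lead(D) = −24x⁵ ÷ 3x = −8x⁴. Subtract (−8x⁴)·D = −24x⁵ + 16x⁴. Remainder: −12x⁴ − x³ − 3x² + 3x + 9.
Step 2: lead(−12x⁴ − x³ − 3x² + 3x + 9) ÷ lead(D) = −12x⁴ ÷ 3x = −4x³. Subtract (−4x³)·D = −12x⁴ + 8x³. Remainder: −9x³ − 3x² + 3x + 9.
Step 3: lead(−9x³ − 3x² + 3x + 9) ÷ lead(D) = −9x³ ÷ 3x = −3x². Subtract (−3x²)·D = −9x³ + 6x². Remainder: −9x² + 3x + 9.
Step 4: lead(−9x² + 3x + 9) ÷ lead(D) = −9x² ÷ 3x = −3x. Subtract (−3x)·D = −9x² + 6x. Remainder: −3x + 9.
Step 5: lead(−3x + 9) ÷ lead(D) = −3x ÷ 3x = −1. Subtract (−1)·D = −3x + 2. Remainder: 7.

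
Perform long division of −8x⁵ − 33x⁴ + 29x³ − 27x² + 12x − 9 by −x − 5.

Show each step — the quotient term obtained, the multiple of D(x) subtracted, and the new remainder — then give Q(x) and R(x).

Q(x) = 8x⁴ − 7x³ + 6x² − 3x + 3; R(x) = 6

Step 1: lead(−8x⁵ − 33x⁴ + 29x³ − 27x² + 12x − 9) ÷ lead(D) = −8x⁵ ÷ −x = 8x⁴. Subtract (8x⁴)·D = −8x⁵ − 40x⁴. Remainder: 7x⁴ + 29x³ − 27x² + 12x − 9.
Step 2: lead(7x⁴ + 29x³ − 27x² + 12x − 9) ÷ lead(D) = 7x⁴ ÷ −x = −7x³. Subtract (−7x³)·D = 7x⁴ + 35x³. Remainder: −6x³ − 27x² + 12x − 9.
Step 3: lead(−6x³ − 27x² + 12x − 9) ÷ lead(D) = −6x³ ÷ −x = 6x². Subtract (6x²)·D = −6x³ − 30x². Remainder: 3x² + 12x − 9.
Step 4: lead(3x² + 12x − 9) ÷ lead(D) = 3x² ÷ −x = −3x. Subtract (−3x)·D = 3x² + 15x. Remainder: −3x − 9.
Step 5: lead(−3x − 9) ÷ lead(D) = −3x ÷ −x = 3. Subtract (3)·D = −3x − 15. Remainder: 6.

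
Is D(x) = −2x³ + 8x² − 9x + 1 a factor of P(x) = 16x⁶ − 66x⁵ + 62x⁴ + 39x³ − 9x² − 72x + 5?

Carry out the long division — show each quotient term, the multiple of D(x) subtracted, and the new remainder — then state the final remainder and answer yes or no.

R(x) = 7x² − 9x − 3, so D(x) is not a factor of P(x). no

Step 1: lead(16x⁶ − 66x⁵ + 62x⁴ + 39x³ − 9x² − 72x + 5) ÷ lead(D) = 16x⁶ ÷ −2x³ = −8x³. Subtract (−8x³)·D = 16x⁶ − 64x⁵ + 72x⁴ − 8x³. Remainder: −2x⁵ − 10x⁴ + 47x³ − 9x² − 72x + 5.
Step 2: lead(−2x⁵ − 10x⁴ + 47x³ − 9x² − 72x + 5) ÷ lead(D) = −2x⁵ ÷ −2x³ = x². Subtract (x²)·D = −2x⁵ + 8x⁴ − 9x³ + x². Remainder: −18x⁴ + 56x³ − 10x² − 72x + 5.
Step 3: lead(−18x⁴ + 56x³ − 10x² − 72x + 5) ÷ lead(D) = −18x⁴ ÷ −2x³ = 9x. Subtract (9x)·D = −18x⁴ + 72x³ − 81x² + 9x. Remainder: −16x³ + 71x² − 81x + 5.
Step 4: lead(−16x³ + 71x² − 81x + 5) ÷ lead(D) = −16x³ ÷ −2x³ = 8. Subtract (8)·D = −16x³ + 64x² − 72x + 8. Remainder: 7x² − 9x − 3.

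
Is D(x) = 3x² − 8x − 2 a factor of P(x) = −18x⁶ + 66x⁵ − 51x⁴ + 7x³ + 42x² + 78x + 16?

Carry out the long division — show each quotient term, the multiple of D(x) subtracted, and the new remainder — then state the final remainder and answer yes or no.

R(x) = 0, so D(x) is a factor of P(x). yes

Step 1: lead(−18x⁶ + 66x⁵ − 51x⁴ + 7x³ + 42x² + 78x + 16) ÷ lead(D) = −18x⁶ ÷ 3x² = −6x⁴. Subtract (−6x⁴)·D = −18x⁶ + 48x⁵ + 12x⁴. Remainder: 18x⁵ − 63x⁴ + 7x³ + 42x² + 78x + 16.
Step 2: lead(18x⁵ − 63x⁴ + 7x³ + 42x² + 78x + 16) ÷ lead(D) = 18x⁵ ÷ 3x² = 6x³. Subtract (6x³)·D = 18x⁵ − 48x⁴ − 12x³. Remainder: −15x⁴ + 19x³ + 42x² + 78x + 16.
Step 3: lead(−15x⁴ + 19x³ + 42x² + 78x + 16) ÷ lead(D) = −15x⁴ ÷ 3x² = −5x². Subtract (−5x²)·D = −15x⁴ + 40x³ + 10x². Remainder: −21x³ + 32x² + 78x + 16.
Step 4: lead(−21x³ + 32x² + 78x + 16) ÷ lead(D) = −21x³ ÷ 3x² = −7x. Subtract (−7x)·D = −21x³ + 56x² + 14x. Remainder: −24x² + 64x + 16.
Step 5: lead(−24x² + 64x + 16) ÷ lead(D) = −24x² ÷ 3x² = −8. Subtract (−8)·D = −24x² + 64x + 16. Remainder: 0.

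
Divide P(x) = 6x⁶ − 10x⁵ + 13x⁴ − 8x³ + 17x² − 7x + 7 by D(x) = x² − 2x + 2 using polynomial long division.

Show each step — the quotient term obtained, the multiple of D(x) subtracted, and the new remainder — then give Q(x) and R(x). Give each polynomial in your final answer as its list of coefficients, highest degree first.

Q = [6, 2, 5, -2, 3]; R = [3, 1]

Step 1: lead(6x⁶ − 10x⁵ + 13x⁴ − 8x³ + 17x² − 7x + 7) ÷ lead(D) = 6x⁶ ÷ x² = 6x⁴. Subtract (6x⁴)·D = 6x⁶ − 12x⁵ + 12x⁴. Remainder: 2x⁵ + x⁴ − 8x³ + 17x² − 7x + 7.
Step 2: lead(2x⁵ + x⁴ − 8x³ + 17x² − 7x + 7) ÷ lead(D) = 2x⁵ ÷ x² = 2x³. Subtract (2x³)·D = 2x⁵ − 4x⁴ + 4x³. Remainder: 5x⁴ − 12x³ + 17x² − 7x + 7.
Step 3: lead(5x⁴ − 12x³ + 17x² − 7x + 7) ÷ lead(D) = 5x⁴ ÷ x² = 5x². Subtract (5x²)·D = 5x⁴ − 10x³ + 10x². Remainder: −2x³ + 7x² − 7x + 7.
Step 4: lead(−2x³ + 7x² − 7x + 7) ÷ lead(D) = −2x³ ÷ x² = −2x. Subtract (−2x)·D = −2x³ + 4x² − 4x. Remainder: 3x² − 3x + 7.
Step 5: lead(3x² − 3x + 7) ÷ lead(D) = 3x² ÷ x² = 3. Subtract (3)·D = 3x² − 6x + 6. Remainder: 3x + 1.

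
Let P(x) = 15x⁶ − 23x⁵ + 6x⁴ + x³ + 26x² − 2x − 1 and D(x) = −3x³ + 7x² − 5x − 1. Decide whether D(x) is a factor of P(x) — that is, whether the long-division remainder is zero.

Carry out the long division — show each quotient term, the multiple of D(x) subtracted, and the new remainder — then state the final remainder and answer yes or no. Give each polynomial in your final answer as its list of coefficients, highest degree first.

R = [0], so D(x) is a factor of P(x). yes

Step 1: lead(15x⁶ − 23x⁵ + 6x⁴ + x³ + 26x² − 2x − 1) ÷ lead(D) = 15x⁶ ÷ −3x³ = −5x³. Subtract (−5x³)·D = 15x⁶ − 35x⁵ + 25x⁴ + 5x³. Remainder: 12x⁵ − 19x⁴ − 4x³ + 26x² − 2x − 1.
Step 2: lead(12x⁵ − 19x⁴ − 4x³ + 26x² − 2x − 1) ÷ lead(D) = 12x⁵ ÷ −3x³ = −4x². Subtract (−4x²)·D = 12x⁵ − 28x⁴ + 20x³ + 4x². Remainder: 9x⁴ − 24x³ + 22x² − 2x − 1.
Step 3: lead(9x⁴ − 24x³ + 22x² − 2x − 1) ÷ lead(D) = 9x⁴ ÷ −3x³ = −3x. Subtract (−3x)·D = 9x⁴ − 21x³ + 15x² + 3x. Remainder: −3x³ + 7x² − 5x − 1.
Step 4: lead(−3x³ + 7x² − 5x − 1) ÷ lead(D) = −3x³ ÷ −3x³ = 1. Subtract (1)·D = −3x³ + 7x² − 5x − 1. Remainder: 0.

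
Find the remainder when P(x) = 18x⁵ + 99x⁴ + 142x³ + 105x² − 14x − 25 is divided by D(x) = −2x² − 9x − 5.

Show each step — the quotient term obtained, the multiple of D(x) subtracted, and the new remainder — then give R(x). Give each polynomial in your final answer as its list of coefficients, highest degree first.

R = [5]

Step 1: lead(18x⁵ + 99x⁴ + 142x³ + 105x² − 14x − 25) ÷ lead(D) = 18x⁵ ÷ −2x² = −9x³. Subtract (−9x³)·D = 18x⁵ + 81x⁴ + 45x³. Remainder: 18x⁴ + 97x³ + 105x² − 14x − 25.
Step 2: lead(18x⁴ + 97x³ + 105x² − 14x − 25) ÷ lead(D) = 18x⁴ ÷ −2x² = −9x². Subtract (−9x²)·D = 18x⁴ + 81x³ + 45x². Remainder: 16x³ + 60x² − 14x − 25.
Step 3: lead(16x³ + 60x² − 14x − 25) ÷ lead(D) = 16x³ ÷ −2x² = −8x. Subtract (−8x)·D = 16x³ + 72x² + 40x. Remainder: −12x² − 54x − 25.
Step 4: lead(−12x² − 54x − 25) ÷ lead(D) = −12x² ÷ −2x² = 6. Subtract (6)·D = −12x² − 54x − 30. Remainder: 5.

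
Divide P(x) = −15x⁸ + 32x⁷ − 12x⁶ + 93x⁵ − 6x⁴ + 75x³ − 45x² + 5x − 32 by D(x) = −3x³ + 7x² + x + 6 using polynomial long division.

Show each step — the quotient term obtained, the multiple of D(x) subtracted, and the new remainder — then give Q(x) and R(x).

Step 1: lead(−15x⁸ + 32x⁷ − 12x⁶ + 93x⁵ − 6x⁴ + 75x³ − 45x² + 5x − 32) ÷ lead(D) = −15x⁸ ÷ −3x³ = 5x⁵. Subtract (5x⁵)·D = −15x⁸ + 35x⁷ + 5x⁶ + 30x⁵. Remainder: −3x⁷ − 17x⁶ + 63x⁵ − 6x⁴ + 75x³ − 45x² + 5x − 32.
Step 2: lead(−3x⁷ − 17x⁶ + 63x⁵ − 6x⁴ + 75x³ − 45x² + 5x − 32) ÷ lead(D) = −3x⁷ ÷ −3x³ = x⁴. Subtract (x⁴)·D = −3x⁷ + 7x⁶ + x⁵ + 6x⁴. Remainder: −24x⁶ + 62x⁵ − 12x⁴ + 75x³ − 45x² + 5x − 32.
Step 3: lead(−24x⁶ + 62x⁵ − 12x⁴ + 75x³ − 45x² + 5x − 32) ÷ lead(D) = −24x⁶ ÷ −3x³ = 8x³. Subtract (8x³)·D = −24x⁶ + 56x⁵ + 8x⁴ + 48x³. Remainder: 6x⁵ − 20x⁴ + 27x³ − 45x² + 5x − 32.
Step 4: lead(6x⁵ − 20x⁴ + 27x³ − 45x² + 5x − 32) ÷ lead(D) = 6x⁵ ÷ −3x³ = −2x². Subtract (−2x²)·D = 6x⁵ − 14x⁴ − 2x³ − 12x². Remainder: −6x⁴ + 29x³ − 33x² + 5x − 32.
Step 5: lead(−6x⁴ + 29x³ − 33x² + 5x − 32) ÷ lead(D) = −6x⁴ ÷ −3x³ = 2x. Subtract (2x)·D = −6x⁴ + 14x³ + 2x² + 12x. Remainder: 15x³ − 35x² − 7x − 32.
Step 6: lead(15x³ − 35x² − 7x − 32) ÷ lead(D) = 15x³ ÷ −3x³ = −5. Subtract (−5)·D = 15x³ − 35x² − 5x − 30. Remainder: −2x − 2.

Q(x) = 5x⁵ + x⁴ + 8x³ − 2x² + 2x − 5; R(x) = −2x − 2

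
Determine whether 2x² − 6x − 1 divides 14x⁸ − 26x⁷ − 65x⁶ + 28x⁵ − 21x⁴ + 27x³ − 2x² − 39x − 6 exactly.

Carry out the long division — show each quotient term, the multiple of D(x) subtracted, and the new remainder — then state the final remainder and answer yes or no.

R(x) = 0, so D(x) is a factor of P(x). yes

Step 1: lead(14x⁸ − 26x⁷ − 65x⁶ + 28x⁵ − 21x⁴ + 27x³ − 2x² − 39x − 6) ÷ lead(D) = 14x⁸ ÷ 2x² = 7x⁶. Subtract (7x⁶)·D = 14x⁸ − 42x⁷ − 7x⁶. Remainder: 16x⁷ − 58x⁶ + 28x⁵ − 21x⁴ + 27x³ − 2x² − 39x − 6.
Step 2: lead(16x⁷ − 58x⁶ + 28x⁵ − 21x⁴ + 27x³ − 2x² − 39x − 6) ÷ lead(D) = 16x⁷ ÷ 2x² = 8x⁵. Subtract (8x⁵)·D = 16x⁷ − 48x⁶ − 8x⁵. Remainder: −10x⁶ + 36x⁵ − 21x⁴ + 27x³ − 2x² − 39x − 6.
Step 3: lead(−10x⁶ + 36x⁵ − 21x⁴ + 27x³ − 2x² − 39x − 6) ÷ lead(D) = −10x⁶ ÷ 2x² = −5x⁴. Subtract (−5x⁴)·D = −10x⁶ + 30x⁵ + 5x⁴. Remainder: 6x⁵ − 26x⁴ + 27x³ − 2x² − 39x − 6.
Step 4: lead(6x⁵ − 26x⁴ + 27x³ − 2x² − 39x − 6) ÷ lead(D) = 6x⁵ ÷ 2x² = 3x³. Subtract (3x³)·D = 6x⁵ − 18x⁴ − 3x³. Remainder: −8x⁴ + 30x³ − 2x² − 39x − 6.
Step 5: lead(−8x⁴ + 30x³ − 2x² − 39x − 6) ÷ lead(D) = −8x⁴ ÷ 2x² = −4x². Subtract (−4x²)·D = −8x⁴ + 24x³ + 4x². Remainder: 6x³ − 6x² − 39x − 6.
Step 6: lead(6x³ − 6x² − 39x − 6) ÷ lead(D) = 6x³ ÷ 2x² = 3x. Subtract (3x)·D = 6x³ − 18x² − 3x. Remainder: 12x² − 36x − 6.
Step 7: lead(12x² − 36x − 6) ÷ lead(D) = 12x² ÷ 2x² = 6. Subtract (6)·D = 12x² − 36x − 6. Remainder: 0.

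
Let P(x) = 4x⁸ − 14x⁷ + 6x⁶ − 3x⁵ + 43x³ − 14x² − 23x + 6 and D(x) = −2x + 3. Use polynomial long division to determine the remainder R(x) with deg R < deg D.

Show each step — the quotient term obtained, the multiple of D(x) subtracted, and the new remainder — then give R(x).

Step 1: lead(4x⁸ − 14x⁷ + 6x⁶ − 3x⁵ + 43x³ − 14x² − 23x + 6) ÷ lead(D) = 4x⁸ ÷ −2x = −2x⁷. Subtract (−2x⁷)·D = 4x⁸ − 6x⁷. Remainder: −8x⁷ + 6x⁶ − 3x⁵ + 43x³ − 14x² − 23x + 6.
Step 2: lead(−8x⁷ + 6x⁶ − 3x⁵ + 43x³ − 14x² − 23x + 6) ÷ lead(D) = −8x⁷ ÷ −2x = 4x⁶. Subtract (4x⁶)·D = −8x⁷ + 12x⁶. Remainder: −6x⁶ − 3x⁵ + 43x³ − 14x² − 23x + 6.
Step 3: lead(−6x⁶ − 3x⁵ + 43x³ − 14x² − 23x + 6) ÷ lead(D) = −6x⁶ ÷ −2x = 3x⁵. Subtract (3x⁵)·D = −6x⁶ + 9x⁵. Remainder: −12x⁵ + 43x³ − 14x² − 23x + 6.
Step 4: lead(−12x⁵ + 43x³ − 14x² − 23x + 6) ÷ lead(D) = −12x⁵ ÷ −2x = 6x⁴. Subtract (6x⁴)·D = −12x⁵ + 18x⁴. Remainder: −18x⁴ + 43x³ − 14x² − 23x + 6.
Step 5: lead(−18x⁴ + 43x³ − 14x² − 23x + 6) ÷ lead(D) = −18x⁴ ÷ −2x = 9x³. Subtract (9x³)·D = −18x⁴ + 27x³. Remainder: 16x³ − 14x² − 23x + 6.
Step 6: lead(16x³ − 14x² − 23x + 6) ÷ lead(D) = 16x³ ÷ −2x = −8x². Subtract (−8x²)·D = 16x³ − 24x². Remainder: 10x² − 23x + 6.
Step 7: lead(10x² − 23x + 6) ÷ lead(D) = 10x² ÷ −2x = −5x. Subtract (−5x)·D = 10x² − 15x. Remainder: −8x + 6.
Step 8: lead(−8x + 6) ÷ lead(D) = −8x ÷ −2x = 4. Subtract (4)·D = −8x + 12. Remainder: −6.

R(x) = −6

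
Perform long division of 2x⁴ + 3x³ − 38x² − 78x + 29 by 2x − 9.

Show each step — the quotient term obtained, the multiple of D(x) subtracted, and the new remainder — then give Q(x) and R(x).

Step 1: lead(2x⁴ + 3x³ − 38x² − 78x + 29) ÷ lead(D) = 2x⁴ ÷ 2x = x³. Subtract (x³)·D = 2x⁴ − 9x³. Remainder: 12x³ − 38x² − 78x + 29.
Step 2: lead(12x³ − 38x² − 78x + 29) ÷ lead(D) = 12x³ ÷ 2x = 6x². Subtract (6x²)·D = 12x³ − 54x². Remainder: 16x² − 78x + 29.
Step 3: lead(16x² − 78x + 29) ÷ lead(D) = 16x² ÷ 2x = 8x. Subtract (8x)·D = 16x² − 72x. Remainder: −6x + 29.
Step 4: lead(−6x + 29) ÷ lead(D) = −6x ÷ 2x = −3. Subtract (−3)·D = −6x + 27. Remainder: 2.

Q(x) = x³ + 6x² + 8x − 3; R(x) = 2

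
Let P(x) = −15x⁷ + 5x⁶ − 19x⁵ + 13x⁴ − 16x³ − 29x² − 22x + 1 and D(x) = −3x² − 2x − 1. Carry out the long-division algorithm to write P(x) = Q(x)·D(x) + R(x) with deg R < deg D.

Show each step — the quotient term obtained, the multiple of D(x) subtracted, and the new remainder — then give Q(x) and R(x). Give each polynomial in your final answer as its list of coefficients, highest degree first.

Q = [5, -5, 8, -8, 8, 7]; R = [8]

Step 1: lead(−15x⁷ + 5x⁶ − 19x⁵ + 13x⁴ − 16x³ − 29x² − 22x + 1) ÷ lead(D) = −15x⁷ ÷ −3x² = 5x⁵. Subtract (5x⁵)·D = −15x⁷ − 10x⁶ − 5x⁵. Remainder: 15x⁶ − 14x⁵ + 13x⁴ − 16x³ − 29x² − 22x + 1.
Step 2: lead(15x⁶ − 14x⁵ + 13x⁴ − 16x³ − 29x² − 22x + 1) ÷ lead(D) = 15x⁶ ÷ −3x² = −5x⁴. Subtract (−5x⁴)·D = 15x⁶ + 10x⁵ + 5x⁴. Remainder: −24x⁵ + 8x⁴ − 16x³ − 29x² − 22x + 1.
Step 3: lead(−24x⁵ + 8x⁴ − 16x³ − 29x² − 22x + 1) ÷ lead(D) = −24x⁵ ÷ −3x² = 8x³. Subtract (8x³)·D = −24x⁵ − 16x⁴ − 8x³. Remainder: 24x⁴ − 8x³ − 29x² − 22x + 1.
Step 4: lead(24x⁴ − 8x³ − 29x² − 22x + 1) ÷ lead(D) = 24x⁴ ÷ −3x² = −8x². Subtract (−8x²)·D = 24x⁴ + 16x³ + 8x². Remainder: −24x³ − 37x² − 22x + 1.
Step 5: lead(−24x³ − 37x² − 22x + 1) ÷ lead(D) = −24x³ ÷ −3x² = 8x. Subtract (8x)·D = −24x³ − 16x² − 8x. Remainder: −21x² − 14x + 1.
Step 6: lead(−21x² − 14x + 1) ÷ lead(D) = −21x² ÷ −3x² = 7. Subtract (7)·D = −21x² − 14x − 7. Remainder: 8.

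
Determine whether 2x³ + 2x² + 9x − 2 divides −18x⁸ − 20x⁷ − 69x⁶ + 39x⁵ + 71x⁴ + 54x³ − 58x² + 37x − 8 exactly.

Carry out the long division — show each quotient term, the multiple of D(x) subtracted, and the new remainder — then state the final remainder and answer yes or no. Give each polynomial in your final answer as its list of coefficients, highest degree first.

Step 1: lead(−18x⁸ − 20x⁷ − 69x⁶ + 39x⁵ + 71x⁴ + 54x³ − 58x² + 37x − 8) ÷ lead(D) = −18x⁸ ÷ 2x³ = −9x⁵. Subtract (−9x⁵)·D = −18x⁸ − 18x⁷ − 81x⁶ + 18x⁵. Remainder: −2x⁷ + 12x⁶ + 21x⁵ + 71x⁴ + 54x³ − 58x² + 37x − 8.
Step 2: lead(−2x⁷ + 12x⁶ + 21x⁵ + 71x⁴ + 54x³ − 58x² + 37x − 8) ÷ lead(D) = −2x⁷ ÷ 2x³ = −x⁴. Subtract (−x⁴)·D = −2x⁷ − 2x⁶ − 9x⁵ + 2x⁴. Remainder: 14x⁶ + 30x⁵ + 69x⁴ + 54x³ − 58x² + 37x − 8.
Step 3: lead(14x⁶ + 30x⁵ + 69x⁴ + 54x³ − 58x² + 37x − 8) ÷ lead(D) = 14x⁶ ÷ 2x³ = 7x³. Subtract (7x³)·D = 14x⁶ + 14x⁵ + 63x⁴ − 14x³. Remainder: 16x⁵ + 6x⁴ + 68x³ − 58x² + 37x − 8.
Step 4: lead(16x⁵ + 6x⁴ + 68x³ − 58x² + 37x − 8) ÷ lead(D) = 16x⁵ ÷ 2x³ = 8x². Subtract (8x²)·D = 16x⁵ + 16x⁴ + 72x³ − 16x². Remainder: −10x⁴ − 4x³ − 42x² + 37x − 8.
Step 5: lead(−10x⁴ − 4x³ − 42x² + 37x − 8) ÷ lead(D) = −10x⁴ ÷ 2x³ = −5x. Subtract (−5x)·D = −10x⁴ − 10x³ − 45x² + 10x. Remainder: 6x³ + 3x² + 27x − 8.
Step 6: lead(6x³ + 3x² + 27x − 8) ÷ lead(D) = 6x³ ÷ 2x³ = 3. Subtract (3)·D = 6x³ + 6x² + 27x − 6. Remainder: −3x² − 2.

R = [-3, 0, -2], so D(x) is not a factor of P(x). no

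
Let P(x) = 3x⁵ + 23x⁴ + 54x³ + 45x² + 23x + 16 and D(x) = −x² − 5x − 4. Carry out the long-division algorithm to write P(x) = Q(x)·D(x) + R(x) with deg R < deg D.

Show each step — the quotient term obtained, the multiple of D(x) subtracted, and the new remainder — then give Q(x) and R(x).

Q(x) = −3x³ − 8x² − 2x − 3; R(x) = 4

Step 1: lead(3x⁵ + 23x⁴ + 54x³ + 45x² + 23x + 16) ÷ lead(D) = 3x⁵ ÷ −x² = −3x³. Subtract (−3x³)·D = 3x⁵ + 15x⁴ + 12x³. Remainder: 8x⁴ + 42x³ + 45x² + 23x + 16.
Step 2: lead(8x⁴ + 42x³ + 45x² + 23x + 16) ÷ lead(D) = 8x⁴ ÷ −x² = −8x². Subtract (−8x²)·D = 8x⁴ + 40x³ + 32x². Remainder: 2x³ + 13x² + 23x + 16.
Step 3: lead(2x³ + 13x² + 23x + 16) ÷ lead(D) = 2x³ ÷ −x² = −2x. Subtract (−2x)·D = 2x³ + 10x² + 8x. Remainder: 3x² + 15x + 16.
Step 4: lead(3x² + 15x + 16) ÷ lead(D) = 3x² ÷ −x² = −3. Subtract (−3)·D = 3x² + 15x + 12. Remainder: 4.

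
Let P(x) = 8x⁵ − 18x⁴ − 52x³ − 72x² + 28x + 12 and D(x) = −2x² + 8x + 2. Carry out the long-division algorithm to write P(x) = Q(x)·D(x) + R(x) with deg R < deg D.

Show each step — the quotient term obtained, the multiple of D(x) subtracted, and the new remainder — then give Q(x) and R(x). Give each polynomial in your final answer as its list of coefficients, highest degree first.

Step 1: lead(8x⁵ − 18x⁴ − 52x³ − 72x² + 28x + 12) ÷ lead(D) = 8x⁵ ÷ −2x² = −4x³. Subtract (−4x³)·D = 8x⁵ − 32x⁴ − 8x³. Remainder: 14x⁴ − 44x³ − 72x² + 28x + 12.
Step 2: lead(14x⁴ − 44x³ − 72x² + 28x + 12) ÷ lead(D) = 14x⁴ ÷ −2x² = −7x². Subtract (−7x²)·D = 14x⁴ − 56x³ − 14x². Remainder: 12x³ − 58x² + 28x + 12.
Step 3: lead(12x³ − 58x² + 28x + 12) ÷ lead(D) = 12x³ ÷ −2x² = −6x. Subtract (−6x)·D = 12x³ − 48x² − 12x. Remainder: −10x² + 40x + 12.
Step 4: lead(−10x² + 40x + 12) ÷ lead(D) = −10x² ÷ −2x² = 5. Subtract (5)·D = −10x² + 40x + 10. Remainder: 2.

Q = [-4, -7, -6, 5]; R = [2]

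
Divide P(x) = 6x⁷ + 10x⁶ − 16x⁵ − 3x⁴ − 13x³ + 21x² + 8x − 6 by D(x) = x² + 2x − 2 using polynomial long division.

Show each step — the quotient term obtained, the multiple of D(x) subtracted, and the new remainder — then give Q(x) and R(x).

Q(x) = 6x⁵ − 2x⁴ − 7x² + x + 5; R(x) = 4

Step 1: lead(6x⁷ + 10x⁶ − 16x⁵ − 3x⁴ − 13x³ + 21x² + 8x − 6) ÷ lead(D) = 6x⁷ ÷ x² = 6x⁵. Subtract (6x⁵)·D = 6x⁷ + 12x⁶ − 12x⁵. Remainder: −2x⁶ − 4x⁵ − 3x⁴ − 13x³ + 21x² + 8x − 6.
Step 2: lead(−2x⁶ − 4x⁵ − 3x⁴ − 13x³ + 21x² + 8x − 6) ÷ lead(D) = −2x⁶ ÷ x² = −2x⁴. Subtract (−2x⁴)·D = −2x⁶ − 4x⁵ + 4x⁴. Remainder: −7x⁴ − 13x³ + 21x² + 8x − 6.
Step 3: lead(−7x⁴ − 13x³ + 21x² + 8x − 6) ÷ lead(D) = −7x⁴ ÷ x² = −7x². Subtract (−7x²)·D = −7x⁴ − 14x³ + 14x². Remainder: x³ + 7x² + 8x − 6.
Step 4: lead(x³ + 7x² + 8x − 6) ÷ lead(D) = x³ ÷ x² = x. Subtract (x)·D = x³ + 2x² − 2x. Remainder: 5x² + 10x − 6.
Step 5: lead(5x² + 10x − 6) ÷ lead(D) = 5x² ÷ x² = 5. Subtract (5)·D = 5x² + 10x − 10. Remainder: 4.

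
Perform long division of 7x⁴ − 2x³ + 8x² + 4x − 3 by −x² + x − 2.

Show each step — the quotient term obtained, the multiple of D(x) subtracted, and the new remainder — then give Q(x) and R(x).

Q(x) = −7x² − 5x + 1; R(x) = −7x − 1

Step 1: lead(7x⁴ − 2x³ + 8x² + 4x − 3) ÷ lead(D) = 7x⁴ ÷ −x² = −7x². Subtract (−7x²)·D = 7x⁴ − 7x³ + 14x². Remainder: 5x³ − 6x² + 4x − 3.
Step 2: lead(5x³ − 6x² + 4x − 3) ÷ lead(D) = 5x³ ÷ −x² = −5x. Subtract (−5x)·D = 5x³ − 5x² + 10x. Remainder: −x² − 6x − 3.
Step 3: lead(−x² − 6x − 3) ÷ lead(D) = −x² ÷ −x² = 1. Subtract (1)·D = −x² + x − 2. Remainder: −7x − 1.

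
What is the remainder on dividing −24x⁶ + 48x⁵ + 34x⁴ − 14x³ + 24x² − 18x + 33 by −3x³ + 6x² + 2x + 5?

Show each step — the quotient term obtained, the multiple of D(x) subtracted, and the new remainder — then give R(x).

R(x) = 3

Step 1: lead(−24x⁶ + 48x⁵ + 34x⁴ − 14x³ + 24x² − 18x + 33) ÷ lead(D) = −24x⁶ ÷ −3x³ = 8x³. Subtract (8x³)·D = −24x⁶ + 48x⁵ + 16x⁴ + 40x³. Remainder: 18x⁴ − 54x³ + 24x² − 18x + 33.
Step 2: lead(18x⁴ − 54x³ + 24x² − 18x + 33) ÷ lead(D) = 18x⁴ ÷ −3x³ = −6x. Subtract (−6x)·D = 18x⁴ − 36x³ − 12x² − 30x. Remainder: −18x³ + 36x² + 12x + 33.
Step 3: lead(−18x³ + 36x² + 12x + 33) ÷ lead(D) = −18x³ ÷ −3x³ = 6. Subtract (6)·D = −18x³ + 36x² + 12x + 30. Remainder: 3.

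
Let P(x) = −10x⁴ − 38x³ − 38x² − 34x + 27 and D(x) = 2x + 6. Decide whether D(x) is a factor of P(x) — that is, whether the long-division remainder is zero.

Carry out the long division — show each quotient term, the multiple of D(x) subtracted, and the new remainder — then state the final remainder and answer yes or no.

Step 1: lead(−10x⁴ − 38x³ − 38x² − 34x + 27) ÷ lead(D) = −10x⁴ ÷ 2x = −5x³. Subtract (−5x³)·D = −10x⁴ − 30x³. Remainder: −8x³ − 38x² − 34x + 27.
Step 2: lead(−8x³ − 38x² − 34x + 27) ÷ lead(D) = −8x³ ÷ 2x = −4x². Subtract (−4x²)·D = −8x³ − 24x². Remainder: −14x² − 34x + 27.
Step 3: lead(−14x² − 34x + 27) ÷ lead(D) = −14x² ÷ 2x = −7x. Subtract (−7x)·D = −14x² − 42x. Remainder: 8x + 27.
Step 4: lead(8x + 27) ÷ lead(D) = 8x ÷ 2x = 4. Subtract (4)·D = 8x + 24. Remainder: 3.

R(x) = 3, so D(x) is not a factor of P(x). no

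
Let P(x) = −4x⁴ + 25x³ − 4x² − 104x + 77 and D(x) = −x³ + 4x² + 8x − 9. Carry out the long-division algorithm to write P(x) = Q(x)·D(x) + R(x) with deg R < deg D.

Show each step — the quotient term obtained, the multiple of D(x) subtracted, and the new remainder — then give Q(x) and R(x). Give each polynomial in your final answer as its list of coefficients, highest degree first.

Q = [4, -9]; R = [4, -4]

Step 1: lead(−4x⁴ + 25x³ − 4x² − 104x + 77) ÷ lead(D) = −4x⁴ ÷ −x³ = 4x. Subtract (4x)·D = −4x⁴ + 16x³ + 32x² − 36x. Remainder: 9x³ − 36x² − 68x + 77.
Step 2: lead(9x³ − 36x² − 68x + 77) ÷ lead(D) = 9x³ ÷ −x³ = −9. Subtract (−9)·D = 9x³ − 36x² − 72x + 81. Remainder: 4x − 4.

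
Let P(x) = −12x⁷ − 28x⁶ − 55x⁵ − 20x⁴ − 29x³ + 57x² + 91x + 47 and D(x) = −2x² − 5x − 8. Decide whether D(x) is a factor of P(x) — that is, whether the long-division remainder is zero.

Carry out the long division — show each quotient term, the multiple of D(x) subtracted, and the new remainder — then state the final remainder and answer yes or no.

Step 1: lead(−12x⁷ − 28x⁶ − 55x⁵ − 20x⁴ − 29x³ + 57x² + 91x + 47) ÷ lead(D) = −12x⁷ ÷ −2x² = 6x⁵. Subtract (6x⁵)·D = −12x⁷ − 30x⁶ − 48x⁵. Remainder: 2x⁶ − 7x⁵ − 20x⁴ − 29x³ + 57x² + 91x + 47.
Step 2: lead(2x⁶ − 7x⁵ − 20x⁴ − 29x³ + 57x² + 91x + 47) ÷ lead(D) = 2x⁶ ÷ −2x² = −x⁴. Subtract (−x⁴)·D = 2x⁶ + 5x⁵ + 8x⁴. Remainder: −12x⁵ − 28x⁴ − 29x³ + 57x² + 91x + 47.
Step 3: lead(−12x⁵ − 28x⁴ − 29x³ + 57x² + 91x + 47) ÷ lead(D) = −12x⁵ ÷ −2x² = 6x³. Subtract (6x³)·D = −12x⁵ − 30x⁴ − 48x³. Remainder: 2x⁴ + 19x³ + 57x² + 91x + 47.
Step 4: lead(2x⁴ + 19x³ + 57x² + 91x + 47) ÷ lead(D) = 2x⁴ ÷ −2x² = −x². Subtract (−x²)·D = 2x⁴ + 5x³ + 8x². Remainder: 14x³ + 49x² + 91x + 47.
Step 5: lead(14x³ + 49x² + 91x + 47) ÷ lead(D) = 14x³ ÷ −2x² = −7x. Subtract (−7x)·D = 14x³ + 35x² + 56x. Remainder: 14x² + 35x + 47.
Step 6: lead(14x² + 35x + 47) ÷ lead(D) = 14x² ÷ −2x² = −7. Subtract (−7)·D = 14x² + 35x + 56. Remainder: −9.

R(x) = −9, so D(x) is not a factor of P(x). no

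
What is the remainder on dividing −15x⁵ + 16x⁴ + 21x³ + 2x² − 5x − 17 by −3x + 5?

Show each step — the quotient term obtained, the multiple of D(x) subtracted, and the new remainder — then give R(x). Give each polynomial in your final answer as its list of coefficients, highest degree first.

R = [8]

Step 1: lead(−15x⁵ + 16x⁴ + 21x³ + 2x² − 5x − 17) ÷ lead(D) = −15x⁵ ÷ −3x = 5x⁴. Subtract (5x⁴)·D = −15x⁵ + 25x⁴. Remainder: −9x⁴ + 21x³ + 2x² − 5x − 17.
Step 2: lead(−9x⁴ + 21x³ + 2x² − 5x − 17) ÷ lead(D) = −9x⁴ ÷ −3x = 3x³. Subtract (3x³)·D = −9x⁴ + 15x³. Remainder: 6x³ + 2x² − 5x − 17.
Step 3: lead(6x³ + 2x² − 5x − 17) ÷ lead(D) = 6x³ ÷ −3x = −2x². Subtract (−2x²)·D = 6x³ − 10x². Remainder: 12x² − 5x − 17.
Step 4: lead(12x² − 5x − 17) ÷ lead(D) = 12x² ÷ −3x = −4x. Subtract (−4x)·D = 12x² − 20x. Remainder: 15x − 17.
Step 5: lead(15x − 17) ÷ lead(D) = 15x ÷ −3x = −5. Subtract (−5)·D = 15x − 25. Remainder: 8.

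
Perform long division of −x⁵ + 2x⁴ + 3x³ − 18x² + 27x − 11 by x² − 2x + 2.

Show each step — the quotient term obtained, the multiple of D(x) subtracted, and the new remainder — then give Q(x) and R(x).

Q(x) = −x³ + 5x − 8; R(x) = x + 5

Step 1: lead(−x⁵ + 2x⁴ + 3x³ − 18x² + 27x − 11) ÷ lead(D) = −x⁵ ÷ x² = −x³. Subtract (−x³)·D = −x⁵ + 2x⁴ − 2x³. Remainder: 5x³ − 18x² + 27x − 11.
Step 2: lead(5x³ − 18x² + 27x − 11) ÷ lead(D) = 5x³ ÷ x² = 5x. Subtract (5x)·D = 5x³ − 10x² + 10x. Remainder: −8x² + 17x − 11.
Step 3: lead(−8x² + 17x − 11) ÷ lead(D) = −8x² ÷ x² = −8. Subtract (−8)·D = −8x² + 16x − 16. Remainder: x + 5.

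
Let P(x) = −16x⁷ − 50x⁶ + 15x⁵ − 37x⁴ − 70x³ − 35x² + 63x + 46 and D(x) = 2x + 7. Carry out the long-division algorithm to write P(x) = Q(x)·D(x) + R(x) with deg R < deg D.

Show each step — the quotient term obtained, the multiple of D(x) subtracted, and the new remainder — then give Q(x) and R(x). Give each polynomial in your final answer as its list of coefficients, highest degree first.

Step 1: lead(−16x⁷ − 50x⁶ + 15x⁵ − 37x⁴ − 70x³ − 35x² + 63x + 46) ÷ lead(D) = −16x⁷ ÷ 2x = −8x⁶. Subtract (−8x⁶)·D = −16x⁷ − 56x⁶. Remainder: 6x⁶ + 15x⁵ − 37x⁴ − 70x³ − 35x² + 63x + 46.
Step 2: lead(6x⁶ + 15x⁵ − 37x⁴ − 70x³ − 35x² + 63x + 46) ÷ lead(D) = 6x⁶ ÷ 2x = 3x⁵. Subtract (3x⁵)·D = 6x⁶ + 21x⁵. Remainder: −6x⁵ − 37x⁴ − 70x³ − 35x² + 63x + 46.
Step 3: lead(−6x⁵ − 37x⁴ − 70x³ − 35x² + 63x + 46) ÷ lead(D) = −6x⁵ ÷ 2x = −3x⁴. Subtract (−3x⁴)·D = −6x⁵ − 21x⁴. Remainder: −16x⁴ − 70x³ − 35x² + 63x + 46.
Step 4: lead(−16x⁴ − 70x³ − 35x² + 63x + 46) ÷ lead(D) = −16x⁴ ÷ 2x = −8x³. Subtract (−8x³)·D = −16x⁴ − 56x³. Remainder: −14x³ − 35x² + 63x + 46.
Step 5: lead(−14x³ − 35x² + 63x + 46) ÷ lead(D) = −14x³ ÷ 2x = −7x². Subtract (−7x²)·D = −14x³ − 49x². Remainder: 14x² + 63x + 46.
Step 6: lead(14x² + 63x + 46) ÷ lead(D) = 14x² ÷ 2x = 7x. Subtract (7x)·D = 14x² + 49x. Remainder: 14x + 46.
Step 7: lead(14x + 46) ÷ lead(D) = 14x ÷ 2x = 7. Subtract (7)·D = 14x + 49. Remainder: −3.

Q = [-8, 3, -3, -8, -7, 7, 7]; R = [-3]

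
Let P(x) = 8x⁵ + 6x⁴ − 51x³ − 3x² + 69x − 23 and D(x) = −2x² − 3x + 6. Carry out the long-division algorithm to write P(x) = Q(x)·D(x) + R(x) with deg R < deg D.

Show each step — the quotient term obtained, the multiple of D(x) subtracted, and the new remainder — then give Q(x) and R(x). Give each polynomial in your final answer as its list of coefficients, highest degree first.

Q = [-4, 3, 9, -3]; R = [6, -5]

Step 1: lead(8x⁵ + 6x⁴ − 51x³ − 3x² + 69x − 23) ÷ lead(D) = 8x⁵ ÷ −2x² = −4x³. Subtract (−4x³)·D = 8x⁵ + 12x⁴ − 24x³. Remainder: −6x⁴ − 27x³ − 3x² + 69x − 23.
Step 2: lead(−6x⁴ − 27x³ − 3x² + 69x − 23) ÷ lead(D) = −6x⁴ ÷ −2x² = 3x². Subtract (3x²)·D = −6x⁴ − 9x³ + 18x². Remainder: −18x³ − 21x² + 69x − 23.
Step 3: lead(−18x³ − 21x² + 69x − 23) ÷ lead(D) = −18x³ ÷ −2x² = 9x. Subtract (9x)·D = −18x³ − 27x² + 54x. Remainder: 6x² + 15x − 23.
Step 4: lead(6x² + 15x − 23) ÷ lead(D) = 6x² ÷ −2x² = −3. Subtract (−3)·D = 6x² + 9x − 18. Remainder: 6x − 5.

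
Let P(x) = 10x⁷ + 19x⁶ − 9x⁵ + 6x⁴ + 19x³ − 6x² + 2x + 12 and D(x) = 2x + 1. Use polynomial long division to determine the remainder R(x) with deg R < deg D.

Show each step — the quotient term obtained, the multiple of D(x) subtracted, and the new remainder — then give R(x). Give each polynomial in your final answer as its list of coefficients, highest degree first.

Step 1: lead(10x⁷ + 19x⁶ − 9x⁵ + 6x⁴ + 19x³ − 6x² + 2x + 12) ÷ lead(D) = 10x⁷ ÷ 2x = 5x⁶. Subtract (5x⁶)·D = 10x⁷ + 5x⁶. Remainder: 14x⁶ − 9x⁵ + 6x⁴ + 19x³ − 6x² + 2x + 12.
Step 2: lead(14x⁶ − 9x⁵ + 6x⁴ + 19x³ − 6x² + 2x + 12) ÷ lead(D) = 14x⁶ ÷ 2x = 7x⁵. Subtract (7x⁵)·D = 14x⁶ + 7x⁵. Remainder: −16x⁵ + 6x⁴ + 19x³ − 6x² + 2x + 12.
Step 3: lead(−16x⁵ + 6x⁴ + 19x³ − 6x² + 2x + 12) ÷ lead(D) = −16x⁵ ÷ 2x = −8x⁴. Subtract (−8x⁴)·D = −16x⁵ − 8x⁴. Remainder: 14x⁴ + 19x³ − 6x² + 2x + 12.
Step 4: lead(14x⁴ + 19x³ − 6x² + 2x + 12) ÷ lead(D) = 14x⁴ ÷ 2x = 7x³. Subtract (7x³)·D = 14x⁴ + 7x³. Remainder: 12x³ − 6x² + 2x + 12.
Step 5: lead(12x³ − 6x² + 2x + 12) ÷ lead(D) = 12x³ ÷ 2x = 6x². Subtract (6x²)·D = 12x³ + 6x². Remainder: −12x² + 2x + 12.
Step 6: lead(−12x² + 2x + 12) ÷ lead(D) = −12x² ÷ 2x = −6x. Subtract (−6x)·D = −12x² − 6x. Remainder: 8x + 12.
Step 7: lead(8x + 12) ÷ lead(D) = 8x ÷ 2x = 4. Subtract (4)·D = 8x + 4. Remainder: 8.

R = [8]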